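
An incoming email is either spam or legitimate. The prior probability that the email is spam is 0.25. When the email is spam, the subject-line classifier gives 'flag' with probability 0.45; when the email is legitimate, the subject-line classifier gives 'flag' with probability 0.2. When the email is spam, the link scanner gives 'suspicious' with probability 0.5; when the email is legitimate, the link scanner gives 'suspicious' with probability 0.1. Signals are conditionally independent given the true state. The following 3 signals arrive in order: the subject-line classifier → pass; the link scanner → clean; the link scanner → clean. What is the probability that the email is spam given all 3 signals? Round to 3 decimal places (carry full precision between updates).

0.066

After the subject-line classifier='pass': P(spam) = 0.55·0.2500 / (0.55·0.2500 + 0.8·0.7500) ≈ 0.1864
After the link scanner='clean': P(spam) = 0.5·0.1864 / (0.5·0.1864 + 0.9·0.8136) ≈ 0.1129
After the link scanner='clean': P(spam) = 0.5·0.1129 / (0.5·0.1129 + 0.9·0.8871) ≈ 0.0661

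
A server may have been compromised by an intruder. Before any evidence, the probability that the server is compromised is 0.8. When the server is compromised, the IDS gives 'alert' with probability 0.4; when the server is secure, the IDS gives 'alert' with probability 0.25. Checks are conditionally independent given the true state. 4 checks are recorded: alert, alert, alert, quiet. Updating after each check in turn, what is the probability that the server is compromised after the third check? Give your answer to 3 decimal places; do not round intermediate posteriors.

0.942

After 'alert': P(compromised) = 0.4·0.8000 / (0.4·0.8000 + 0.25·0.2000) ≈ 0.8649
After 'alert': P(compromised) = 0.4·0.8649 / (0.4·0.8649 + 0.25·0.1351) ≈ 0.9110
After 'alert': P(compromised) = 0.4·0.9110 / (0.4·0.9110 + 0.25·0.0890) ≈ 0.9425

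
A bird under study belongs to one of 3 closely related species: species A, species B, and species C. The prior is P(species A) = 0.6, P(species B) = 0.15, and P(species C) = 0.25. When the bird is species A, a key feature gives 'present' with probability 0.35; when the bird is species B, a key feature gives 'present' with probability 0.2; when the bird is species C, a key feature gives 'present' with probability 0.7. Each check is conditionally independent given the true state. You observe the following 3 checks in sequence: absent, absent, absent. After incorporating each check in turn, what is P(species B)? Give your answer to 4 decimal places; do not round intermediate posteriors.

0.3093

Each posterior becomes the prior for the next update.
After 'absent': normaliser = 0.65·0.6000 + 0.8·0.1500 + 0.3·0.2500; P(species A) ≈ 0.6667, P(species B) ≈ 0.2051, P(species C) ≈ 0.1282
After 'absent': normaliser = 0.65·0.6667 + 0.8·0.2051 + 0.3·0.1282; P(species A) ≈ 0.6815, P(species B) ≈ 0.2581, P(species C) ≈ 0.0605
After 'absent': normaliser = 0.65·0.6815 + 0.8·0.2581 + 0.3·0.0605; P(species A) ≈ 0.6635, P(species B) ≈ 0.3093, P(species C) ≈ 0.0272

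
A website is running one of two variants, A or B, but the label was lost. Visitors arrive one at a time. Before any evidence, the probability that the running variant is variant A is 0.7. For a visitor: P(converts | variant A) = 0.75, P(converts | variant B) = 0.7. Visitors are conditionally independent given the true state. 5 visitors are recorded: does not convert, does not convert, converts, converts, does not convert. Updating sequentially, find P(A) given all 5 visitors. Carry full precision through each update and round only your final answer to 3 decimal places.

0.608

After 'does not convert': P(A) = 0.25·0.7000 / (0.25·0.7000 + 0.3·0.3000) ≈ 0.6604
After 'does not convert': P(A) = 0.25·0.6604 / (0.25·0.6604 + 0.3·0.3396) ≈ 0.6184
After 'converts': P(A) = 0.75·0.6184 / (0.75·0.6184 + 0.7·0.3816) ≈ 0.6345
After 'converts': P(A) = 0.75·0.6345 / (0.75·0.6345 + 0.7·0.3655) ≈ 0.6504
After 'does not convert': P(A) = 0.25·0.6504 / (0.25·0.6504 + 0.3·0.3496) ≈ 0.6079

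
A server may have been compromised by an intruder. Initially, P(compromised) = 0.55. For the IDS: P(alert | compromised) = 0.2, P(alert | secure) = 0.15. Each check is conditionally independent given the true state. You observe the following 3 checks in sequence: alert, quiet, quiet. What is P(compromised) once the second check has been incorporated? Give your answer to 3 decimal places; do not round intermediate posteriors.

0.605

After 'alert': P(compromised) = 0.2·0.5500 / (0.2·0.5500 + 0.15·0.4500) ≈ 0.6197
After 'quiet': P(compromised) = 0.8·0.6197 / (0.8·0.6197 + 0.85·0.3803) ≈ 0.6053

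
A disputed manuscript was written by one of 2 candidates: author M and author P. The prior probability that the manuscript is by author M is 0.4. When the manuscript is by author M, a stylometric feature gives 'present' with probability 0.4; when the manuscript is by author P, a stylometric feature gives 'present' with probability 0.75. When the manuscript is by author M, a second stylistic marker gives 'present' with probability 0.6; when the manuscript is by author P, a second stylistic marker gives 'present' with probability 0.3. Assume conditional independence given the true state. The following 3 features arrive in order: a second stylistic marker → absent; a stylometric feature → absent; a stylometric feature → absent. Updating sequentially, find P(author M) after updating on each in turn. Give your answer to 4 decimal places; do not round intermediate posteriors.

0.6869

Apply Bayes' rule sequentially, carrying P(author M) forward.
After a second stylistic marker='absent': P(author M) = 0.4·0.4000 / (0.4·0.4000 + 0.7·0.6000) ≈ 0.2759
After a stylometric feature='absent': P(author M) = 0.6·0.2759 / (0.6·0.2759 + 0.25·0.7241) ≈ 0.4776
After a stylometric feature='absent': P(author M) = 0.6·0.4776 / (0.6·0.4776 + 0.25·0.5224) ≈ 0.6869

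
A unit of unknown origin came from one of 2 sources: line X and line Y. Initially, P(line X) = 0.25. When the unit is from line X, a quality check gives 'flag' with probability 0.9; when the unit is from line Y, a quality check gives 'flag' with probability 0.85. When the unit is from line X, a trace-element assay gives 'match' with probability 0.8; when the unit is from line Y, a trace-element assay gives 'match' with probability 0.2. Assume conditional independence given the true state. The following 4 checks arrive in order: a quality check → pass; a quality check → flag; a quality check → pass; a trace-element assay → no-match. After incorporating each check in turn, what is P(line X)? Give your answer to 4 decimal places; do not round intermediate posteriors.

After a quality check='pass': P(line X) = 0.1·0.2500 / (0.1·0.2500 + 0.15·0.7500) ≈ 0.1818
After a quality check='flag': P(line X) = 0.9·0.1818 / (0.9·0.1818 + 0.85·0.8182) ≈ 0.1905
After a quality check='pass': P(line X) = 0.1·0.1905 / (0.1·0.1905 + 0.15·0.8095) ≈ 0.1356
After a trace-element assay='no-match': P(line X) = 0.2·0.1356 / (0.2·0.1356 + 0.8·0.8644) ≈ 0.0377

0.0377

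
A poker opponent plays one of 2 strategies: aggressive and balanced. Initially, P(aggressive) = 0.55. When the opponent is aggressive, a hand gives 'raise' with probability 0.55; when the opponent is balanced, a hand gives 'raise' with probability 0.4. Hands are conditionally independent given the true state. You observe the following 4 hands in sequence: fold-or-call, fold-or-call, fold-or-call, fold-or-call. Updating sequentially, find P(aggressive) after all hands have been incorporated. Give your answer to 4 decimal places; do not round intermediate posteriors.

Each posterior becomes the prior for the next update.
After 'fold-or-call': P(aggressive) = 0.45·0.5500 / (0.45·0.5500 + 0.6·0.4500) ≈ 0.4783
After 'fold-or-call': P(aggressive) = 0.45·0.4783 / (0.45·0.4783 + 0.6·0.5217) ≈ 0.4074
After 'fold-or-call': P(aggressive) = 0.45·0.4074 / (0.45·0.4074 + 0.6·0.5926) ≈ 0.3402
After 'fold-or-call': P(aggressive) = 0.45·0.3402 / (0.45·0.3402 + 0.6·0.6598) ≈ 0.2789

0.2789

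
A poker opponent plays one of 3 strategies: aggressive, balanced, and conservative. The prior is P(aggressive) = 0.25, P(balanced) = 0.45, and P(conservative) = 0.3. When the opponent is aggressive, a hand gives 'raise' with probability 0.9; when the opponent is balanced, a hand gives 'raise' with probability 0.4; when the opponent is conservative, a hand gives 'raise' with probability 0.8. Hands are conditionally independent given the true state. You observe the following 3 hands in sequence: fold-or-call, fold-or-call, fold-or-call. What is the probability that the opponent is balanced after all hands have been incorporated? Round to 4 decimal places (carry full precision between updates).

After 'fold-or-call': normaliser = 0.1·0.2500 + 0.6·0.4500 + 0.2·0.3000; P(aggressive) ≈ 0.0704, P(balanced) ≈ 0.7606, P(conservative) ≈ 0.1690
After 'fold-or-call': normaliser = 0.1·0.0704 + 0.6·0.7606 + 0.2·0.1690; P(aggressive) ≈ 0.0142, P(balanced) ≈ 0.9178, P(conservative) ≈ 0.0680
After 'fold-or-call': normaliser = 0.1·0.0142 + 0.6·0.9178 + 0.2·0.0680; P(aggressive) ≈ 0.0025, P(balanced) ≈ 0.9735, P(conservative) ≈ 0.0240

0.9735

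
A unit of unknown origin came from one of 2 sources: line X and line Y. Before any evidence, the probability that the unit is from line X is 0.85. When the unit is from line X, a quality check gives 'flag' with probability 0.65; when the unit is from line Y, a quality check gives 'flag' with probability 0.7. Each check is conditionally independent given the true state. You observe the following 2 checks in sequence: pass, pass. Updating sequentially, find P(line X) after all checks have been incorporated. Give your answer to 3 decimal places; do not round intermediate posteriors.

0.885

After 'pass': P(line X) = 0.35·0.8500 / (0.35·0.8500 + 0.3·0.1500) ≈ 0.8686
After 'pass': P(line X) = 0.35·0.8686 / (0.35·0.8686 + 0.3·0.1314) ≈ 0.8852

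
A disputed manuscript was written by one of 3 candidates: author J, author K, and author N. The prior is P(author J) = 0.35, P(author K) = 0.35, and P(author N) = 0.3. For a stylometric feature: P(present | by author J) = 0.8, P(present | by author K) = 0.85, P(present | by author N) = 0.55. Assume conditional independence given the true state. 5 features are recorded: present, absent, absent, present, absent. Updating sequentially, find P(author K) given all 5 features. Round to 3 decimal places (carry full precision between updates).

0.078

After 'present': normaliser = 0.8·0.3500 + 0.85·0.3500 + 0.55·0.3000; P(author J) ≈ 0.3771, P(author K) ≈ 0.4007, P(author N) ≈ 0.2222
After 'absent': normaliser = 0.2·0.3771 + 0.15·0.4007 + 0.45·0.2222; P(author J) ≈ 0.3202, P(author K) ≈ 0.2552, P(author N) ≈ 0.4246
After 'absent': normaliser = 0.2·0.3202 + 0.15·0.2552 + 0.45·0.4246; P(author J) ≈ 0.2183, P(author K) ≈ 0.1305, P(author N) ≈ 0.6512
After 'present': normaliser = 0.8·0.2183 + 0.85·0.1305 + 0.55·0.6512; P(author J) ≈ 0.2713, P(author K) ≈ 0.1723, P(author N) ≈ 0.5564
After 'absent': normaliser = 0.2·0.2713 + 0.15·0.1723 + 0.45·0.5564; P(author J) ≈ 0.1642, P(author K) ≈ 0.0782, P(author N) ≈ 0.7576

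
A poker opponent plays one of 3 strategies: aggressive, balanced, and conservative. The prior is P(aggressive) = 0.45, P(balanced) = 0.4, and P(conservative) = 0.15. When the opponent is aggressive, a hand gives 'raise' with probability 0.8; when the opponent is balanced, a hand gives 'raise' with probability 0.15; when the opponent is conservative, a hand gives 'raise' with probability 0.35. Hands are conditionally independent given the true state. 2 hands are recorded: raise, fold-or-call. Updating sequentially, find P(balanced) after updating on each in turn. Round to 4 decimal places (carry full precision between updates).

Each posterior becomes the prior for the next update.
After 'raise': normaliser = 0.8·0.4500 + 0.15·0.4000 + 0.35·0.1500; P(aggressive) ≈ 0.7619, P(balanced) ≈ 0.1270, P(conservative) ≈ 0.1111
After 'fold-or-call': normaliser = 0.2·0.7619 + 0.85·0.1270 + 0.65·0.1111; P(aggressive) ≈ 0.4582, P(balanced) ≈ 0.3246, P(conservative) ≈ 0.2172

0.3246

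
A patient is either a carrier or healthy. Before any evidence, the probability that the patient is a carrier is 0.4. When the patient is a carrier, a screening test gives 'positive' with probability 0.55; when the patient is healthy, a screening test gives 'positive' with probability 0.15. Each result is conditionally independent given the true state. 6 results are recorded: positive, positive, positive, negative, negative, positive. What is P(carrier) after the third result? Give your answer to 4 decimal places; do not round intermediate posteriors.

0.9705

After 'positive': P(carrier) = 0.55·0.4000 / (0.55·0.4000 + 0.15·0.6000) ≈ 0.7097
After 'positive': P(carrier) = 0.55·0.7097 / (0.55·0.7097 + 0.15·0.2903) ≈ 0.8996
After 'positive': P(carrier) = 0.55·0.8996 / (0.55·0.8996 + 0.15·0.1004) ≈ 0.9705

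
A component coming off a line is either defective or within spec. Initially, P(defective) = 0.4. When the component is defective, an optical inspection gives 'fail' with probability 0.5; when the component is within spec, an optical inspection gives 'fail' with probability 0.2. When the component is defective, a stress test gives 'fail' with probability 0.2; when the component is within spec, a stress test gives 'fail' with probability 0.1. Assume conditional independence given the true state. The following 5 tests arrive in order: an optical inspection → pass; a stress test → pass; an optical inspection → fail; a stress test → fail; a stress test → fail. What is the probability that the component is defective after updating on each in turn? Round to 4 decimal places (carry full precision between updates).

Each posterior becomes the prior for the next update.
After an optical inspection='pass': P(defective) = 0.5·0.4000 / (0.5·0.4000 + 0.8·0.6000) ≈ 0.2941
After a stress test='pass': P(defective) = 0.8·0.2941 / (0.8·0.2941 + 0.9·0.7059) ≈ 0.2703
After an optical inspection='fail': P(defective) = 0.5·0.2703 / (0.5·0.2703 + 0.2·0.7297) ≈ 0.4808
After a stress test='fail': P(defective) = 0.2·0.4808 / (0.2·0.4808 + 0.1·0.5192) ≈ 0.6494
After a stress test='fail': P(defective) = 0.2·0.6494 / (0.2·0.6494 + 0.1·0.3506) ≈ 0.7874

0.7874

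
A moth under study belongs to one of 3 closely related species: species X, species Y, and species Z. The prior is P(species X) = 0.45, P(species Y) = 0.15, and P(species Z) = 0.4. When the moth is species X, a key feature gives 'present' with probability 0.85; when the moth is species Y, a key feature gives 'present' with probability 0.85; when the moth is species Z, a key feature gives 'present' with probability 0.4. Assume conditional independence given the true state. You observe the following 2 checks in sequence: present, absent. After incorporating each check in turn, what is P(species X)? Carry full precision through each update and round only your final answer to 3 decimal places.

0.333

After 'present': normaliser = 0.85·0.4500 + 0.85·0.1500 + 0.4·0.4000; P(species X) ≈ 0.5709, P(species Y) ≈ 0.1903, P(species Z) ≈ 0.2388
After 'absent': normaliser = 0.15·0.5709 + 0.15·0.1903 + 0.6·0.2388; P(species X) ≈ 0.3326, P(species Y) ≈ 0.1109, P(species Z) ≈ 0.5565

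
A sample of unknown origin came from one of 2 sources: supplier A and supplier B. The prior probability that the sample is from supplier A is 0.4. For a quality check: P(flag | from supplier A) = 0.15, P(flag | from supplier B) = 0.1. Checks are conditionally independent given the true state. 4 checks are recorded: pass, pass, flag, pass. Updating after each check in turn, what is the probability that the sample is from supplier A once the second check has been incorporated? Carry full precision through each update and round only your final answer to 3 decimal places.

0.373

After 'pass': P(supplier A) = 0.85·0.4000 / (0.85·0.4000 + 0.9·0.6000) ≈ 0.3864
After 'pass': P(supplier A) = 0.85·0.3864 / (0.85·0.3864 + 0.9·0.6136) ≈ 0.3729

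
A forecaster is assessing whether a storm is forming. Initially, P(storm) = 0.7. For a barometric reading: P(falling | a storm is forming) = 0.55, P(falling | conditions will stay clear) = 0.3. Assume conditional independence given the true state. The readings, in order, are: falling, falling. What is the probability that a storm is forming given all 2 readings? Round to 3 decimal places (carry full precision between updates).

0.887

Apply Bayes' rule sequentially, carrying P(storm) forward.
After 'falling': P(storm) = 0.55·0.7000 / (0.55·0.7000 + 0.3·0.3000) ≈ 0.8105
After 'falling': P(storm) = 0.55·0.8105 / (0.55·0.8105 + 0.3·0.1895) ≈ 0.8869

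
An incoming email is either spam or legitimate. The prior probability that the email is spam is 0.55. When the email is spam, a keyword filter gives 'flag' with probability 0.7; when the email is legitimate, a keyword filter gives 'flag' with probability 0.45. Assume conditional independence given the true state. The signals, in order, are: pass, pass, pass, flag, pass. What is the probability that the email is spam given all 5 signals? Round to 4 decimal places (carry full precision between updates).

Apply Bayes' rule sequentially, carrying P(spam) forward.
After 'pass': P(spam) = 0.3·0.5500 / (0.3·0.5500 + 0.55·0.4500) ≈ 0.4000
After 'pass': P(spam) = 0.3·0.4000 / (0.3·0.4000 + 0.55·0.6000) ≈ 0.2667
After 'pass': P(spam) = 0.3·0.2667 / (0.3·0.2667 + 0.55·0.7333) ≈ 0.1655
After 'flag': P(spam) = 0.7·0.1655 / (0.7·0.1655 + 0.45·0.8345) ≈ 0.2358
After 'pass': P(spam) = 0.3·0.2358 / (0.3·0.2358 + 0.55·0.7642) ≈ 0.1441

0.1441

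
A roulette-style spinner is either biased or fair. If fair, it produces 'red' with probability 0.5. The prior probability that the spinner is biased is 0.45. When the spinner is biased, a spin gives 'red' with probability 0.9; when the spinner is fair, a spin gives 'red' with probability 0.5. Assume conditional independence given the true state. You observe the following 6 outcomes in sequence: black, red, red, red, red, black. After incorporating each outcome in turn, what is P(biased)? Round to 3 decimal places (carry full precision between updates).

0.256

After 'black': P(biased) = 0.1·0.4500 / (0.1·0.4500 + 0.5·0.5500) ≈ 0.1406
After 'red': P(biased) = 0.9·0.1406 / (0.9·0.1406 + 0.5·0.8594) ≈ 0.2275
After 'red': P(biased) = 0.9·0.2275 / (0.9·0.2275 + 0.5·0.7725) ≈ 0.3465
After 'red': P(biased) = 0.9·0.3465 / (0.9·0.3465 + 0.5·0.6535) ≈ 0.4883
After 'red': P(biased) = 0.9·0.4883 / (0.9·0.4883 + 0.5·0.5117) ≈ 0.6321
After 'black': P(biased) = 0.1·0.6321 / (0.1·0.6321 + 0.5·0.3679) ≈ 0.2557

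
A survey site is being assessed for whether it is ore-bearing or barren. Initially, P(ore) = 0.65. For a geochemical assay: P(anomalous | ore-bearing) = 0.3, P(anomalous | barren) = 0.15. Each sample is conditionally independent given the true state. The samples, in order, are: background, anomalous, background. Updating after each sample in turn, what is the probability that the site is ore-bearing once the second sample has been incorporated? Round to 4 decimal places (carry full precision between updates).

0.7536

After 'background': P(ore) = 0.7·0.6500 / (0.7·0.6500 + 0.85·0.3500) ≈ 0.6047
After 'anomalous': P(ore) = 0.3·0.6047 / (0.3·0.6047 + 0.15·0.3953) ≈ 0.7536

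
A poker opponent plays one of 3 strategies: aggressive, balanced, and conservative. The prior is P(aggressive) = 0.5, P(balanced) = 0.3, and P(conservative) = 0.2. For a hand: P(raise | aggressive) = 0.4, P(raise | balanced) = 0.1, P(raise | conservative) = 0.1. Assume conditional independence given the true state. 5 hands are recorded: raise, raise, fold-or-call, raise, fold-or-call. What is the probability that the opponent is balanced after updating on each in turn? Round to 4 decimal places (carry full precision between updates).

After 'raise': normaliser = 0.4·0.5000 + 0.1·0.3000 + 0.1·0.2000; P(aggressive) ≈ 0.8000, P(balanced) ≈ 0.1200, P(conservative) ≈ 0.0800
After 'raise': normaliser = 0.4·0.8000 + 0.1·0.1200 + 0.1·0.0800; P(aggressive) ≈ 0.9412, P(balanced) ≈ 0.0353, P(conservative) ≈ 0.0235
After 'fold-or-call': normaliser = 0.6·0.9412 + 0.9·0.0353 + 0.9·0.0235; P(aggressive) ≈ 0.9143, P(balanced) ≈ 0.0514, P(conservative) ≈ 0.0343
After 'raise': normaliser = 0.4·0.9143 + 0.1·0.0514 + 0.1·0.0343; P(aggressive) ≈ 0.9771, P(balanced) ≈ 0.0137, P(conservative) ≈ 0.0092
After 'fold-or-call': normaliser = 0.6·0.9771 + 0.9·0.0137 + 0.9·0.0092; P(aggressive) ≈ 0.9660, P(balanced) ≈ 0.0204, P(conservative) ≈ 0.0136

0.0204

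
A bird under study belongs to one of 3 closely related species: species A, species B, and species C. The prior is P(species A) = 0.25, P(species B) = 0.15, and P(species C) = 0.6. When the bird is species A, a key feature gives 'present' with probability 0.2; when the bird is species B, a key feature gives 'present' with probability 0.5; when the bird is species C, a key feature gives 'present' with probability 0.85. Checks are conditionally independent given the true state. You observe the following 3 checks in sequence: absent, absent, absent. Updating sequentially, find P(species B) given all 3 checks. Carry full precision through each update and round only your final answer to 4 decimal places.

0.1260

Apply Bayes' rule sequentially, carrying P(species B) forward.
After 'absent': normaliser = 0.8·0.2500 + 0.5·0.1500 + 0.15·0.6000; P(species A) ≈ 0.5479, P(species B) ≈ 0.2055, P(species C) ≈ 0.2466
After 'absent': normaliser = 0.8·0.5479 + 0.5·0.2055 + 0.15·0.2466; P(species A) ≈ 0.7583, P(species B) ≈ 0.1777, P(species C) ≈ 0.0640
After 'absent': normaliser = 0.8·0.7583 + 0.5·0.1777 + 0.15·0.0640; P(species A) ≈ 0.8604, P(species B) ≈ 0.1260, P(species C) ≈ 0.0136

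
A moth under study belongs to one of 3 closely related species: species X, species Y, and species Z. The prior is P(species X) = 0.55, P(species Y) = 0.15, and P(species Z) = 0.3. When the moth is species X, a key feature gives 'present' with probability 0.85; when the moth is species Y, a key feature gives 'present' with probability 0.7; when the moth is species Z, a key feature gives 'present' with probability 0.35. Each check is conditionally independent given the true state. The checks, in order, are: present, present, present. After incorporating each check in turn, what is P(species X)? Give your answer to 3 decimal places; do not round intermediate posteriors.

Each posterior becomes the prior for the next update.
After 'present': normaliser = 0.85·0.5500 + 0.7·0.1500 + 0.35·0.3000; P(species X) ≈ 0.6900, P(species Y) ≈ 0.1550, P(species Z) ≈ 0.1550
After 'present': normaliser = 0.85·0.6900 + 0.7·0.1550 + 0.35·0.1550; P(species X) ≈ 0.7828, P(species Y) ≈ 0.1448, P(species Z) ≈ 0.0724
After 'present': normaliser = 0.85·0.7828 + 0.7·0.1448 + 0.35·0.0724; P(species X) ≈ 0.8401, P(species Y) ≈ 0.1280, P(species Z) ≈ 0.0320

0.840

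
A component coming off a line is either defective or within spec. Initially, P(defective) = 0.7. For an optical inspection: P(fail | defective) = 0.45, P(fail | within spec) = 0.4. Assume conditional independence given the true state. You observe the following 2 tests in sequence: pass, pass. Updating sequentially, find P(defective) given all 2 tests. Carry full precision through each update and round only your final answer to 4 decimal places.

Apply Bayes' rule sequentially, carrying P(defective) forward.
After 'pass': P(defective) = 0.55·0.7000 / (0.55·0.7000 + 0.6·0.3000) ≈ 0.6814
After 'pass': P(defective) = 0.55·0.6814 / (0.55·0.6814 + 0.6·0.3186) ≈ 0.6622

0.6622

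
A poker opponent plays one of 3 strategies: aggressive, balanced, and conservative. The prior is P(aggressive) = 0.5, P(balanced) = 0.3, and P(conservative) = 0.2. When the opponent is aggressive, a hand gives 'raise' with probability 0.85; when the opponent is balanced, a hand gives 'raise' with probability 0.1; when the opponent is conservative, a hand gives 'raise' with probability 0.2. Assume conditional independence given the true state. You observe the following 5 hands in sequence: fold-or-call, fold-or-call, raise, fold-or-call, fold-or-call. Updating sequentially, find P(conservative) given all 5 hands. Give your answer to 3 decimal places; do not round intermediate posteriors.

After 'fold-or-call': normaliser = 0.15·0.5000 + 0.9·0.3000 + 0.8·0.2000; P(aggressive) ≈ 0.1485, P(balanced) ≈ 0.5347, P(conservative) ≈ 0.3168
After 'fold-or-call': normaliser = 0.15·0.1485 + 0.9·0.5347 + 0.8·0.3168; P(aggressive) ≈ 0.0294, P(balanced) ≈ 0.6357, P(conservative) ≈ 0.3349
After 'raise': normaliser = 0.85·0.0294 + 0.1·0.6357 + 0.2·0.3349; P(aggressive) ≈ 0.1608, P(balanced) ≈ 0.4087, P(conservative) ≈ 0.4305
After 'fold-or-call': normaliser = 0.15·0.1608 + 0.9·0.4087 + 0.8·0.4305; P(aggressive) ≈ 0.0328, P(balanced) ≈ 0.4995, P(conservative) ≈ 0.4677
After 'fold-or-call': normaliser = 0.15·0.0328 + 0.9·0.4995 + 0.8·0.4677; P(aggressive) ≈ 0.0059, P(balanced) ≈ 0.5425, P(conservative) ≈ 0.4516

0.452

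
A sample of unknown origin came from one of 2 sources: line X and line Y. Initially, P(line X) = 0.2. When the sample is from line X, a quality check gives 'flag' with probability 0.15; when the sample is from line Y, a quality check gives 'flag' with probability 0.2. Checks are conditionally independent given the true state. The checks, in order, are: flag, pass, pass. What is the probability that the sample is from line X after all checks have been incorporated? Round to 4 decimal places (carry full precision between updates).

After 'flag': P(line X) = 0.15·0.2000 / (0.15·0.2000 + 0.2·0.8000) ≈ 0.1579
After 'pass': P(line X) = 0.85·0.1579 / (0.85·0.1579 + 0.8·0.8421) ≈ 0.1661
After 'pass': P(line X) = 0.85·0.1661 / (0.85·0.1661 + 0.8·0.8339) ≈ 0.1747

0.1747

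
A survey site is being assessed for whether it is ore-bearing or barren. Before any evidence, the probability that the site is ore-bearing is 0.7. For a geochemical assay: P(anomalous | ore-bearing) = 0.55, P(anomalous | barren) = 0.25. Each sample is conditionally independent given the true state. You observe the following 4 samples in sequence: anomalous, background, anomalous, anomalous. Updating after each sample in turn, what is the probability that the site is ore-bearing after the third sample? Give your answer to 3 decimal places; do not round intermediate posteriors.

After 'anomalous': P(ore) = 0.55·0.7000 / (0.55·0.7000 + 0.25·0.3000) ≈ 0.8370
After 'background': P(ore) = 0.45·0.8370 / (0.45·0.8370 + 0.75·0.1630) ≈ 0.7549
After 'anomalous': P(ore) = 0.55·0.7549 / (0.55·0.7549 + 0.25·0.2451) ≈ 0.8714

0.871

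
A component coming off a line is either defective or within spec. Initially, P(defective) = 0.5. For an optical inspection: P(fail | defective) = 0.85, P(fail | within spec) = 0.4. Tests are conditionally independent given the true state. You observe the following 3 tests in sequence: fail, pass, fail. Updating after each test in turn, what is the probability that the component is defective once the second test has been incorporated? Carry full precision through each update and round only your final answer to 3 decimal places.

Each posterior becomes the prior for the next update.
After 'fail': P(defective) = 0.85·0.5000 / (0.85·0.5000 + 0.4·0.5000) ≈ 0.6800
After 'pass': P(defective) = 0.15·0.6800 / (0.15·0.6800 + 0.6·0.3200) ≈ 0.3469

0.347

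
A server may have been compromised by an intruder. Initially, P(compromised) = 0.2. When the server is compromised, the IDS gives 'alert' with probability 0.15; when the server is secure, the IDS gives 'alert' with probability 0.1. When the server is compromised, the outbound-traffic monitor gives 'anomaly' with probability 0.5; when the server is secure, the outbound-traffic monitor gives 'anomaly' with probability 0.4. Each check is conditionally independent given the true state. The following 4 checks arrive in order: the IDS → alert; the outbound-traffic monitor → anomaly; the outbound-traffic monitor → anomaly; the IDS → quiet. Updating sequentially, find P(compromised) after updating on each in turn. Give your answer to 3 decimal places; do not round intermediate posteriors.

0.356

Apply Bayes' rule sequentially, carrying P(compromised) forward.
After the IDS='alert': P(compromised) = 0.15·0.2000 / (0.15·0.2000 + 0.1·0.8000) ≈ 0.2727
After the outbound-traffic monitor='anomaly': P(compromised) = 0.5·0.2727 / (0.5·0.2727 + 0.4·0.7273) ≈ 0.3191
After the outbound-traffic monitor='anomaly': P(compromised) = 0.5·0.3191 / (0.5·0.3191 + 0.4·0.6809) ≈ 0.3695
After the IDS='quiet': P(compromised) = 0.85·0.3695 / (0.85·0.3695 + 0.9·0.6305) ≈ 0.3562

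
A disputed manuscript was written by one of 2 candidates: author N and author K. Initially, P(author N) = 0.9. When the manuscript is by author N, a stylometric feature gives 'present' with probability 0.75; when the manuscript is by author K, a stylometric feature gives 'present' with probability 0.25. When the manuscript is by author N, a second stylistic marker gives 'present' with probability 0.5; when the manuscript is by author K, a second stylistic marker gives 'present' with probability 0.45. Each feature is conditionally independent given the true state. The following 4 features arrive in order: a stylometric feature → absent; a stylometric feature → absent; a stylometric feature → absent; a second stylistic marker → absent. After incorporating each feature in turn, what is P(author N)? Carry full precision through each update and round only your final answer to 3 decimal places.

0.233

After a stylometric feature='absent': P(author N) = 0.25·0.9000 / (0.25·0.9000 + 0.75·0.1000) ≈ 0.7500
After a stylometric feature='absent': P(author N) = 0.25·0.7500 / (0.25·0.7500 + 0.75·0.2500) ≈ 0.5000
After a stylometric feature='absent': P(author N) = 0.25·0.5000 / (0.25·0.5000 + 0.75·0.5000) ≈ 0.2500
After a second stylistic marker='absent': P(author N) = 0.5·0.2500 / (0.5·0.2500 + 0.55·0.7500) ≈ 0.2326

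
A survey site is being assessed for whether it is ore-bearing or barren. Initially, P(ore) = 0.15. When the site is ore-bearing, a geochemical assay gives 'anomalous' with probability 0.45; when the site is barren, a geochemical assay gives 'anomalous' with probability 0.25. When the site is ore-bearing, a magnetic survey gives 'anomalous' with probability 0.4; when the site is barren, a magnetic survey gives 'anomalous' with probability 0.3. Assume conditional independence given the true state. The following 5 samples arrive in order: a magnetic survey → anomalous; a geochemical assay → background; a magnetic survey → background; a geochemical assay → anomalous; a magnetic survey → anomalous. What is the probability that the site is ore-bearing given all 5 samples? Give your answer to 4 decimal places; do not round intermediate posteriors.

0.2620

After a magnetic survey='anomalous': P(ore) = 0.4·0.1500 / (0.4·0.1500 + 0.3·0.8500) ≈ 0.1905
After a geochemical assay='background': P(ore) = 0.55·0.1905 / (0.55·0.1905 + 0.75·0.8095) ≈ 0.1472
After a magnetic survey='background': P(ore) = 0.6·0.1472 / (0.6·0.1472 + 0.7·0.8528) ≈ 0.1288
After a geochemical assay='anomalous': P(ore) = 0.45·0.1288 / (0.45·0.1288 + 0.25·0.8712) ≈ 0.2102
After a magnetic survey='anomalous': P(ore) = 0.4·0.2102 / (0.4·0.2102 + 0.3·0.7898) ≈ 0.2620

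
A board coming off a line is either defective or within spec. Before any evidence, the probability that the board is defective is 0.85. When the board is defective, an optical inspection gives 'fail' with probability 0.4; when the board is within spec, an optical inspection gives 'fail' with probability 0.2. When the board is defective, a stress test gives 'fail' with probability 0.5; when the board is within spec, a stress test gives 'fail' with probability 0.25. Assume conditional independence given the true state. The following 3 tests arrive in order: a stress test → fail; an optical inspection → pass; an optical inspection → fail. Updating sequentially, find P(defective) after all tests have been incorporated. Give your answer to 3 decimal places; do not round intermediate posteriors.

0.944

Each posterior becomes the prior for the next update.
After a stress test='fail': P(defective) = 0.5·0.8500 / (0.5·0.8500 + 0.25·0.1500) ≈ 0.9189
After an optical inspection='pass': P(defective) = 0.6·0.9189 / (0.6·0.9189 + 0.8·0.0811) ≈ 0.8947
After an optical inspection='fail': P(defective) = 0.4·0.8947 / (0.4·0.8947 + 0.2·0.1053) ≈ 0.9444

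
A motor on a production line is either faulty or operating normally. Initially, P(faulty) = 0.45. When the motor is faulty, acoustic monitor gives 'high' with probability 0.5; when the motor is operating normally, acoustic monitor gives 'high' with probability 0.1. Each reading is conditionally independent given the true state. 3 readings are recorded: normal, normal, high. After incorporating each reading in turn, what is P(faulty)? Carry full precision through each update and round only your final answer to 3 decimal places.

0.558

Apply Bayes' rule sequentially, carrying P(faulty) forward.
After 'normal': P(faulty) = 0.5·0.4500 / (0.5·0.4500 + 0.9·0.5500) ≈ 0.3125
After 'normal': P(faulty) = 0.5·0.3125 / (0.5·0.3125 + 0.9·0.6875) ≈ 0.2016
After 'high': P(faulty) = 0.5·0.2016 / (0.5·0.2016 + 0.1·0.7984) ≈ 0.5580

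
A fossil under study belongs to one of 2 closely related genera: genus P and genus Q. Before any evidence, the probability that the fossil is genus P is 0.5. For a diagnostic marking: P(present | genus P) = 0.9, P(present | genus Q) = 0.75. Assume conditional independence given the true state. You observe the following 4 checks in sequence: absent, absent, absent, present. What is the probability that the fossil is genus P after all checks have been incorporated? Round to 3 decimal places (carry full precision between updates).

0.071

After 'absent': P(genus P) = 0.1·0.5000 / (0.1·0.5000 + 0.25·0.5000) ≈ 0.2857
After 'absent': P(genus P) = 0.1·0.2857 / (0.1·0.2857 + 0.25·0.7143) ≈ 0.1379
After 'absent': P(genus P) = 0.1·0.1379 / (0.1·0.1379 + 0.25·0.8621) ≈ 0.0602
After 'present': P(genus P) = 0.9·0.0602 / (0.9·0.0602 + 0.75·0.9398) ≈ 0.0713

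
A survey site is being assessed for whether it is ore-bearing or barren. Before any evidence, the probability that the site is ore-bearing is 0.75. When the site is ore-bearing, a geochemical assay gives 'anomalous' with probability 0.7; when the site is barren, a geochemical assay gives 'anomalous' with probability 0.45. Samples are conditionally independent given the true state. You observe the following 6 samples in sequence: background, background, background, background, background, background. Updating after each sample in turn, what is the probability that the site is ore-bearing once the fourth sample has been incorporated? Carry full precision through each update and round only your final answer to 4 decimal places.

0.2098

Each posterior becomes the prior for the next update.
After 'background': P(ore) = 0.3·0.7500 / (0.3·0.7500 + 0.55·0.2500) ≈ 0.6207
After 'background': P(ore) = 0.3·0.6207 / (0.3·0.6207 + 0.55·0.3793) ≈ 0.4716
After 'background': P(ore) = 0.3·0.4716 / (0.3·0.4716 + 0.55·0.5284) ≈ 0.3274
After 'background': P(ore) = 0.3·0.3274 / (0.3·0.3274 + 0.55·0.6726) ≈ 0.2098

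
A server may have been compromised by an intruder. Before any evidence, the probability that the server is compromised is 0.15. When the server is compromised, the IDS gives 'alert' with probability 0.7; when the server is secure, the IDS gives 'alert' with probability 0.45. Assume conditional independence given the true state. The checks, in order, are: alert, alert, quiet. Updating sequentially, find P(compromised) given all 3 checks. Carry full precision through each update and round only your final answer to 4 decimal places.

0.1889

Apply Bayes' rule sequentially, carrying P(compromised) forward.
After 'alert': P(compromised) = 0.7·0.1500 / (0.7·0.1500 + 0.45·0.8500) ≈ 0.2154
After 'alert': P(compromised) = 0.7·0.2154 / (0.7·0.2154 + 0.45·0.7846) ≈ 0.2992
After 'quiet': P(compromised) = 0.3·0.2992 / (0.3·0.2992 + 0.55·0.7008) ≈ 0.1889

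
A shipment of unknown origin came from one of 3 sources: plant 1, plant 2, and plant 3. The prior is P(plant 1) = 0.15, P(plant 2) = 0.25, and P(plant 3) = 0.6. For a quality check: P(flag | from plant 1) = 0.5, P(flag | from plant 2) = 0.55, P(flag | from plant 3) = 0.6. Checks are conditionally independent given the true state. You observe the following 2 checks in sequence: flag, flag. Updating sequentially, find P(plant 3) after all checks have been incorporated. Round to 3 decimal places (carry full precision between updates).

Each posterior becomes the prior for the next update.
After 'flag': normaliser = 0.5·0.1500 + 0.55·0.2500 + 0.6·0.6000; P(plant 1) ≈ 0.1310, P(plant 2) ≈ 0.2402, P(plant 3) ≈ 0.6288
After 'flag': normaliser = 0.5·0.1310 + 0.55·0.2402 + 0.6·0.6288; P(plant 1) ≈ 0.1139, P(plant 2) ≈ 0.2298, P(plant 3) ≈ 0.6563

0.656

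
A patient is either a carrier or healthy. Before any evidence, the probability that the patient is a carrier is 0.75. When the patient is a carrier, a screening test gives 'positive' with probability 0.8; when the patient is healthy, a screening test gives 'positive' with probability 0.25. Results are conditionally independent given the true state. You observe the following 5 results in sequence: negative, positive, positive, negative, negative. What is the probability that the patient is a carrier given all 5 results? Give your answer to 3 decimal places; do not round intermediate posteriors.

After 'negative': P(carrier) = 0.2·0.7500 / (0.2·0.7500 + 0.75·0.2500) ≈ 0.4444
After 'positive': P(carrier) = 0.8·0.4444 / (0.8·0.4444 + 0.25·0.5556) ≈ 0.7191
After 'positive': P(carrier) = 0.8·0.7191 / (0.8·0.7191 + 0.25·0.2809) ≈ 0.8912
After 'negative': P(carrier) = 0.2·0.8912 / (0.2·0.8912 + 0.75·0.1088) ≈ 0.6860
After 'negative': P(carrier) = 0.2·0.6860 / (0.2·0.6860 + 0.75·0.3140) ≈ 0.3681

0.368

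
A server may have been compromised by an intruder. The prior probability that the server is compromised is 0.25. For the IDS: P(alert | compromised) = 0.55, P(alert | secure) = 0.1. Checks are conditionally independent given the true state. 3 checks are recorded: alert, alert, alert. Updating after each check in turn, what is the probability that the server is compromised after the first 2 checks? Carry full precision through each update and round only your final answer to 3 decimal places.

0.910

Each posterior becomes the prior for the next update.
After 'alert': P(compromised) = 0.55·0.2500 / (0.55·0.2500 + 0.1·0.7500) ≈ 0.6471
After 'alert': P(compromised) = 0.55·0.6471 / (0.55·0.6471 + 0.1·0.3529) ≈ 0.9098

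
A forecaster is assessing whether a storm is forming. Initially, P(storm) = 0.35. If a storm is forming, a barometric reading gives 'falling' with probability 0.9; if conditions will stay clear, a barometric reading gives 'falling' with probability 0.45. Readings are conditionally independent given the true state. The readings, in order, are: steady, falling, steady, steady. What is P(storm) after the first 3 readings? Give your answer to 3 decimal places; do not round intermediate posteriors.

0.034

After 'steady': P(storm) = 0.1·0.3500 / (0.1·0.3500 + 0.55·0.6500) ≈ 0.0892
After 'falling': P(storm) = 0.9·0.0892 / (0.9·0.0892 + 0.45·0.9108) ≈ 0.1637
After 'steady': P(storm) = 0.1·0.1637 / (0.1·0.1637 + 0.55·0.8363) ≈ 0.0344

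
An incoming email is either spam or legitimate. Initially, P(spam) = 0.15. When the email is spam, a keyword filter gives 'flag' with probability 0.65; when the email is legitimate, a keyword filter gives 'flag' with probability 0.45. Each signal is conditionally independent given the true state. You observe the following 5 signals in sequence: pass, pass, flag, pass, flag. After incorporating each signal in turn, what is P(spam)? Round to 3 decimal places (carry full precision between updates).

0.087

After 'pass': P(spam) = 0.35·0.1500 / (0.35·0.1500 + 0.55·0.8500) ≈ 0.1010
After 'pass': P(spam) = 0.35·0.1010 / (0.35·0.1010 + 0.55·0.8990) ≈ 0.0667
After 'flag': P(spam) = 0.65·0.0667 / (0.65·0.0667 + 0.45·0.9333) ≈ 0.0936
After 'pass': P(spam) = 0.35·0.0936 / (0.35·0.0936 + 0.55·0.9064) ≈ 0.0616
After 'flag': P(spam) = 0.65·0.0616 / (0.65·0.0616 + 0.45·0.9384) ≈ 0.0867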